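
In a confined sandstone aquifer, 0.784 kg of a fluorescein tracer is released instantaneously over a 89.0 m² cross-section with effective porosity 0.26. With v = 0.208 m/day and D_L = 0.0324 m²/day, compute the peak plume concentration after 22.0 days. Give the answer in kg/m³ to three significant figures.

0.0113 kg/m³

The peak of an instantaneous 1D plume sits at x = vt; there the Gaussian factor is 1 and C_max = M/(n_e·A·√(4πDt)), where n_e·A is the pore area the mass is dissolved in.
√(4πDt) = √(4π × 0.0324 × 22.0) = 2.993 m, so C_max = 0.784/(0.26 × 89.0 × 2.993) = 0.0113 kg/m³.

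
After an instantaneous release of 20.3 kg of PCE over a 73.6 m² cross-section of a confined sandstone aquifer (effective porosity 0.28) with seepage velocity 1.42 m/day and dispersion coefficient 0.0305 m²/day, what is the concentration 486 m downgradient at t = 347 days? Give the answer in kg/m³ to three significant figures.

0.0292 kg/m³

For an instantaneous plane source, C(x,t) = M/(n_e·A·√(4πDt)) · exp(−(x−vt)²/(4Dt)), with n_e·A the pore (flow) area.
Plume center vt = 1.42 × 347 = 492.74 m, so the well at 486 m is 6.74 m upgradient of the peak.
√(4πDt) = 11.53 m, giving peak height M/(n_e·A·√(4πDt)) = 20.3/(0.28 × 73.6 × 11.53) = 0.08543 kg/m³.
(x−vt)²/(4Dt) = (-6.74)²/(4 × 0.0305 × 347) = 1.073; exp(−1.073) = 0.3420.
C = 0.08543 × 0.3420 = 0.0292 kg/m³.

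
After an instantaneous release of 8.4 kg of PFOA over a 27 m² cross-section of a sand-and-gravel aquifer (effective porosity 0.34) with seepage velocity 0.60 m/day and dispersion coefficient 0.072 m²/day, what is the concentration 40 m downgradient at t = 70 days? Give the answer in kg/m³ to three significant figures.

For an instantaneous plane source, C(x,t) = M/(n_e·A·√(4πDt)) · exp(−(x−vt)²/(4Dt)), with n_e·A the pore (flow) area.
Plume center vt = 0.60 × 70 = 42 m, so the well at 40 m is 2 m upgradient of the peak.
√(4πDt) = 7.958 m, giving peak height M/(n_e·A·√(4πDt)) = 8.4/(0.34 × 27 × 7.958) = 0.1150 kg/m³.
(x−vt)²/(4Dt) = (-2)²/(4 × 0.072 × 70) = 0.1984; exp(−0.1984) = 0.8200.
C = 0.1150 × 0.8200 = 0.0943 kg/m³.

0.0943 kg/m³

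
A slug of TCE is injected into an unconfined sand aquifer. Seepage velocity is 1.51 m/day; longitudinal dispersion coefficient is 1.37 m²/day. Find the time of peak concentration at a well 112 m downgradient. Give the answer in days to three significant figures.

For the 1D instantaneous-source solution, setting ∂C/∂t = 0 at fixed x gives v²t² + 2Dt − x² = 0, so t = (√(D² + v²x²) − D)/v².
√(D² + v²x²) = √(1.37² + 1.51² × 112²) = 169.1; v² = 2.2801.
t = (169.1 − 1.37)/2.2801 = 73.6 days (vs. the pure-advection estimate x/v = 74.2 d).

73.6 days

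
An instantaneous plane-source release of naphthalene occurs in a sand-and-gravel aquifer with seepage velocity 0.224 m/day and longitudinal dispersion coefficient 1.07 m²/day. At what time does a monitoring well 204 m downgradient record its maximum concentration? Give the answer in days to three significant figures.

For the 1D instantaneous-source solution, setting ∂C/∂t = 0 at fixed x gives v²t² + 2Dt − x² = 0, so t = (√(D² + v²x²) − D)/v².
√(D² + v²x²) = √(1.07² + 0.224² × 204²) = 45.71; v² = 0.050176.
t = (45.71 − 1.07)/0.050176 = 890 days (vs. the pure-advection estimate x/v = 911 d).

890 days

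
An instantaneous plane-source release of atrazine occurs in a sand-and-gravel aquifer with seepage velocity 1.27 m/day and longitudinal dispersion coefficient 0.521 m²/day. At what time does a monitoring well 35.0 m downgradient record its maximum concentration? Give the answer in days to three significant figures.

For the 1D instantaneous-source solution, setting ∂C/∂t = 0 at fixed x gives v²t² + 2Dt − x² = 0, so t = (√(D² + v²x²) − D)/v².
√(D² + v²x²) = √(0.521² + 1.27² × 35.0²) = 44.45; v² = 1.6129.
t = (44.45 − 0.521)/1.6129 = 27.2 days (vs. the pure-advection estimate x/v = 27.6 d).

27.2 days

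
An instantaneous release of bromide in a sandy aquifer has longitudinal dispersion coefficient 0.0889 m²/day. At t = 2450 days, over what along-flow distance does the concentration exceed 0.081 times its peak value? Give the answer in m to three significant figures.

93.6 m

The plume is Gaussian with σ = √(2Dt) = √(2 × 0.0889 × 2450) = 20.87 m.
C/C_peak = exp(−Δx²/(2σ²)) = 0.081 ⇒ Δx = σ·√(−2 ln 0.081) = 20.87 × 2.242 = 46.79 m.
Width = 2Δx = 93.6 m.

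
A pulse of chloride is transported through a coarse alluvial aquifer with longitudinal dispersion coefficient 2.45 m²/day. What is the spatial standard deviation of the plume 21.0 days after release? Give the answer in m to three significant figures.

10.1 m

Dispersive spreading gives a Gaussian with σ² = 2Dt; advection only shifts the center.
σ = √(2 × 2.45 × 21.0) = 10.1 m.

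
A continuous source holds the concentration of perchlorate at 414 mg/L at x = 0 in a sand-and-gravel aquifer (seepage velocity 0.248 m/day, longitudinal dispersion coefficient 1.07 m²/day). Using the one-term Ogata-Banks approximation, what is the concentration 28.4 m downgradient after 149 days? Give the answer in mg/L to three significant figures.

283 mg/L

For a continuous step input, C/C₀ ≈ ½·erfc((x−vt)/(2√(Dt))).
vt = 0.248 × 149 = 36.952 m and 2√(Dt) = 2√(1.07 × 149) = 25.25 m.
Argument (x−vt)/(2√(Dt)) = (28.4 − 36.952)/25.25 = -0.3387; ½·erfc(-0.3387) = 0.6840.
C = 414 × 0.6840 = 283 mg/L.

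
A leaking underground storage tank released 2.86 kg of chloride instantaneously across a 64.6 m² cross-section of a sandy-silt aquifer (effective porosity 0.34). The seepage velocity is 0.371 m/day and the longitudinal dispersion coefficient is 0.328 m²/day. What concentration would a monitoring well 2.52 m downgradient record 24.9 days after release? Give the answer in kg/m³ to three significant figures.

For an instantaneous plane source, C(x,t) = M/(n_e·A·√(4πDt)) · exp(−(x−vt)²/(4Dt)), with n_e·A the pore (flow) area.
Plume center vt = 0.371 × 24.9 = 9.2379 m, so the well at 2.52 m is 6.7179 m upgradient of the peak.
√(4πDt) = 10.13 m, giving peak height M/(n_e·A·√(4πDt)) = 2.86/(0.34 × 64.6 × 10.13) = 0.01285 kg/m³.
(x−vt)²/(4Dt) = (-6.7179)²/(4 × 0.328 × 24.9) = 1.381; exp(−1.381) = 0.2513.
C = 0.01285 × 0.2513 = 0.00323 kg/m³.

0.00323 kg/m³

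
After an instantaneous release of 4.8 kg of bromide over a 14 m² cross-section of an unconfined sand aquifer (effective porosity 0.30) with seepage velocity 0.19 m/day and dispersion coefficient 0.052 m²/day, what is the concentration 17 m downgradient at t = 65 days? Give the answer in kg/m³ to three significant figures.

0.0354 kg/m³

For an instantaneous plane source, C(x,t) = M/(n_e·A·√(4πDt)) · exp(−(x−vt)²/(4Dt)), with n_e·A the pore (flow) area.
Plume center vt = 0.19 × 65 = 12.35 m, so the well at 17 m is 4.65 m downgradient of the peak.
√(4πDt) = 6.517 m, giving peak height M/(n_e·A·√(4πDt)) = 4.8/(0.30 × 14 × 6.517) = 0.1754 kg/m³.
(x−vt)²/(4Dt) = (4.65)²/(4 × 0.052 × 65) = 1.599; exp(−1.599) = 0.2021.
C = 0.1754 × 0.2021 = 0.0354 kg/m³.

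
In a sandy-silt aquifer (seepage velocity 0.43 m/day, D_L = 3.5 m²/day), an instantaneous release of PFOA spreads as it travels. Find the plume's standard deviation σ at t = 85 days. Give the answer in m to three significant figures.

24.4 m

Dispersive spreading gives a Gaussian with σ² = 2Dt; advection only shifts the center.
σ = √(2 × 3.5 × 85) = 24.4 m.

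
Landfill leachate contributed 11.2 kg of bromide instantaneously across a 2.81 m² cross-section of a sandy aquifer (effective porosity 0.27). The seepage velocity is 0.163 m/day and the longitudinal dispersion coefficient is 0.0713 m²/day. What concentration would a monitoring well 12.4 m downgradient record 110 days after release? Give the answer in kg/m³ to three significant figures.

For an instantaneous plane source, C(x,t) = M/(n_e·A·√(4πDt)) · exp(−(x−vt)²/(4Dt)), with n_e·A the pore (flow) area.
Plume center vt = 0.163 × 110 = 17.93 m, so the well at 12.4 m is 5.53 m upgradient of the peak.
√(4πDt) = 9.928 m, giving peak height M/(n_e·A·√(4πDt)) = 11.2/(0.27 × 2.81 × 9.928) = 1.487 kg/m³.
(x−vt)²/(4Dt) = (-5.53)²/(4 × 0.0713 × 110) = 0.9748; exp(−0.9748) = 0.3773.
C = 1.487 × 0.3773 = 0.561 kg/m³.

0.561 kg/m³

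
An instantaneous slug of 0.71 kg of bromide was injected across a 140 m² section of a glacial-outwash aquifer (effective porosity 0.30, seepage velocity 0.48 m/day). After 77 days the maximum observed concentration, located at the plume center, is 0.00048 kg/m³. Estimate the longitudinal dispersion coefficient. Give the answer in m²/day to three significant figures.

At the plume center C_max = M/(n_e·A·√(4πDt)), so D = M²/(4πt·(n_e·A·C_max)²).
n_e·A·C_max = 0.30 × 140 × 0.00048 = 0.02016 kg/m.
D = 0.71²/(4π × 77 × 0.02016²) = 1.28 m²/day.

1.28 m²/day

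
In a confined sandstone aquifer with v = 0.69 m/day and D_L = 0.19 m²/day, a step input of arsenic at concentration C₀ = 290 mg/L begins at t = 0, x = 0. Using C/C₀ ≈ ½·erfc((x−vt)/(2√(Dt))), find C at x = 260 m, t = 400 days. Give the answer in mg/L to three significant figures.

For a continuous step input, C/C₀ ≈ ½·erfc((x−vt)/(2√(Dt))).
vt = 0.69 × 400 = 276 m and 2√(Dt) = 2√(0.19 × 400) = 17.44 m.
Argument (x−vt)/(2√(Dt)) = (260 − 276)/17.44 = -0.9174; ½·erfc(-0.9174) = 0.9028.
C = 290 × 0.9028 = 262 mg/L.

262 mg/L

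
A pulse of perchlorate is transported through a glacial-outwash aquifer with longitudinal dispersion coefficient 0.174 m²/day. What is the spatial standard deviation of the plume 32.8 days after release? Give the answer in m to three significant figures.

3.38 m

Dispersive spreading gives a Gaussian with σ² = 2Dt; advection only shifts the center.
σ = √(2 × 0.174 × 32.8) = 3.38 m.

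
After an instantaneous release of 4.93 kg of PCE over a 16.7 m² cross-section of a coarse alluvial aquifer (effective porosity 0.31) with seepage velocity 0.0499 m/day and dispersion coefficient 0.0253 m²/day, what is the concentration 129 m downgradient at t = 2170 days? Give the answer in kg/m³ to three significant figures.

0.00514 kg/m³

For an instantaneous plane source, C(x,t) = M/(n_e·A·√(4πDt)) · exp(−(x−vt)²/(4Dt)), with n_e·A the pore (flow) area.
Plume center vt = 0.0499 × 2170 = 108.283 m, so the well at 129 m is 20.717 m downgradient of the peak.
√(4πDt) = 26.27 m, giving peak height M/(n_e·A·√(4πDt)) = 4.93/(0.31 × 16.7 × 26.27) = 0.03625 kg/m³.
(x−vt)²/(4Dt) = (20.717)²/(4 × 0.0253 × 2170) = 1.954; exp(−1.954) = 0.1417.
C = 0.03625 × 0.1417 = 0.00514 kg/m³.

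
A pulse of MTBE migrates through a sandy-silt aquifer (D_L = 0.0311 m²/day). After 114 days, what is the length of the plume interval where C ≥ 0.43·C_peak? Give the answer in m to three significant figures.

The plume is Gaussian with σ = √(2Dt) = √(2 × 0.0311 × 114) = 2.663 m.
C/C_peak = exp(−Δx²/(2σ²)) = 0.43 ⇒ Δx = σ·√(−2 ln 0.43) = 2.663 × 1.299 = 3.459 m.
Width = 2Δx = 6.92 m.

6.92 m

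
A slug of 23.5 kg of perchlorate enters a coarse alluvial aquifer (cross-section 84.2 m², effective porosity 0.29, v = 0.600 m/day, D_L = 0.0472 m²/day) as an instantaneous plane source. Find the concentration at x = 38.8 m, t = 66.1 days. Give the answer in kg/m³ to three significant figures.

For an instantaneous plane source, C(x,t) = M/(n_e·A·√(4πDt)) · exp(−(x−vt)²/(4Dt)), with n_e·A the pore (flow) area.
Plume center vt = 0.600 × 66.1 = 39.66 m, so the well at 38.8 m is 0.86 m upgradient of the peak.
√(4πDt) = 6.261 m, giving peak height M/(n_e·A·√(4πDt)) = 23.5/(0.29 × 84.2 × 6.261) = 0.1537 kg/m³.
(x−vt)²/(4Dt) = (-0.86)²/(4 × 0.0472 × 66.1) = 0.05926; exp(−0.05926) = 0.9425.
C = 0.1537 × 0.9425 = 0.145 kg/m³.

0.145 kg/m³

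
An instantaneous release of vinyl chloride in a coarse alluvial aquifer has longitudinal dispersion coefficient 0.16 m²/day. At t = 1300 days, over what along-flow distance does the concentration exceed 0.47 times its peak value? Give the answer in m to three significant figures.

50.1 m

The plume is Gaussian with σ = √(2Dt) = √(2 × 0.16 × 1300) = 20.40 m.
C/C_peak = exp(−Δx²/(2σ²)) = 0.47 ⇒ Δx = σ·√(−2 ln 0.47) = 20.40 × 1.229 = 25.07 m.
Width = 2Δx = 50.1 m.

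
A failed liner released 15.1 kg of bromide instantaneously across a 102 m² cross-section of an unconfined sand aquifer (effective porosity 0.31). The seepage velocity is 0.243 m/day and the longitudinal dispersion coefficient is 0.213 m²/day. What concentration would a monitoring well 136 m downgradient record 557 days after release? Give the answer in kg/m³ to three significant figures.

For an instantaneous plane source, C(x,t) = M/(n_e·A·√(4πDt)) · exp(−(x−vt)²/(4Dt)), with n_e·A the pore (flow) area.
Plume center vt = 0.243 × 557 = 135.351 m, so the well at 136 m is 0.649 m downgradient of the peak.
√(4πDt) = 38.61 m, giving peak height M/(n_e·A·√(4πDt)) = 15.1/(0.31 × 102 × 38.61) = 0.01237 kg/m³.
(x−vt)²/(4Dt) = (0.649)²/(4 × 0.213 × 557) = 0.0008876; exp(−0.0008876) = 0.9991.
C = 0.01237 × 0.9991 = 0.0124 kg/m³.

0.0124 kg/m³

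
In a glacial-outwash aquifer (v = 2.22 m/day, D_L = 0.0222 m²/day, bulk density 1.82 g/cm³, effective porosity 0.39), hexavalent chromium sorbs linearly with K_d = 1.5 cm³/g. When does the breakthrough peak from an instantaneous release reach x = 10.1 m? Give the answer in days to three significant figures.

Retardation factor R = 1 + ρ_b·K_d/n = 1 + 1.82 × 1.5/0.39 = 8.000.
Sorption retards both mechanisms: v_R = v/R = 0.2775 m/day, D_R = D/R = 0.002775 m²/day.
Peak time from v_R²t² + 2D_R t − x² = 0: t = (√(D_R² + v_R²x²) − D_R)/v_R².
√(D_R² + v_R²x²) = √(0.002775² + 0.2775² × 10.1²) = 2.803; v_R² = 0.07701.
t = (2.803 − 0.002775)/0.07701 = 36.4 days.

36.4 days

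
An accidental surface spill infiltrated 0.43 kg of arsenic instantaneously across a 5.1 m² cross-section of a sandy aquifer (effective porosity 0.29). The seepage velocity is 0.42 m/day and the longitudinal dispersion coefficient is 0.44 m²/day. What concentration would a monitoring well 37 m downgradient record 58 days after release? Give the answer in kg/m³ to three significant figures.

For an instantaneous plane source, C(x,t) = M/(n_e·A·√(4πDt)) · exp(−(x−vt)²/(4Dt)), with n_e·A the pore (flow) area.
Plume center vt = 0.42 × 58 = 24.36 m, so the well at 37 m is 12.64 m downgradient of the peak.
√(4πDt) = 17.91 m, giving peak height M/(n_e·A·√(4πDt)) = 0.43/(0.29 × 5.1 × 17.91) = 0.01623 kg/m³.
(x−vt)²/(4Dt) = (12.64)²/(4 × 0.44 × 58) = 1.565; exp(−1.565) = 0.2091.
C = 0.01623 × 0.2091 = 0.00339 kg/m³.

0.00339 kg/m³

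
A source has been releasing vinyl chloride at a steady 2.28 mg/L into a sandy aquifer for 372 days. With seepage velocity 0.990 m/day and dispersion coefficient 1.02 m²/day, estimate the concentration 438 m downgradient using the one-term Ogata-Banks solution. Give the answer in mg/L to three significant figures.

For a continuous step input, C/C₀ ≈ ½·erfc((x−vt)/(2√(Dt))).
vt = 0.990 × 372 = 368.28 m and 2√(Dt) = 2√(1.02 × 372) = 38.96 m.
Argument (x−vt)/(2√(Dt)) = (438 − 368.28)/38.96 = 1.790; ½·erfc(1.790) = 0.005680.
C = 2.28 × 0.005680 = 0.0130 mg/L.

0.0130 mg/L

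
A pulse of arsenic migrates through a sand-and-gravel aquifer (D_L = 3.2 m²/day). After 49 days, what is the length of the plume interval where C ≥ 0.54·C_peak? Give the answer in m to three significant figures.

The plume is Gaussian with σ = √(2Dt) = √(2 × 3.2 × 49) = 17.71 m.
C/C_peak = exp(−Δx²/(2σ²)) = 0.54 ⇒ Δx = σ·√(−2 ln 0.54) = 17.71 × 1.110 = 19.66 m.
Width = 2Δx = 39.3 m.

39.3 m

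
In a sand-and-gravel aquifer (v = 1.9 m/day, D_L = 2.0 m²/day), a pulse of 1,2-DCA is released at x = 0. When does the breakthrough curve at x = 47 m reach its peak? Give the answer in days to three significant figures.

24.2 days

For the 1D instantaneous-source solution, setting ∂C/∂t = 0 at fixed x gives v²t² + 2Dt − x² = 0, so t = (√(D² + v²x²) − D)/v².
√(D² + v²x²) = √(2.0² + 1.9² × 47²) = 89.32; v² = 3.61.
t = (89.32 − 2.0)/3.61 = 24.2 days (vs. the pure-advection estimate x/v = 24.7 d).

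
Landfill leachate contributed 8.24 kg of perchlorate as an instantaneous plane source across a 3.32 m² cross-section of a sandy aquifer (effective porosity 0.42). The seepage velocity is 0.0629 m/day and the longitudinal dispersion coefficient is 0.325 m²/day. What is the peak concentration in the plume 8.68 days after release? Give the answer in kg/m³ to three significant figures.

0.993 kg/m³

The peak of an instantaneous 1D plume sits at x = vt; there the Gaussian factor is 1 and C_max = M/(n_e·A·√(4πDt)), where n_e·A is the pore area the mass is dissolved in.
√(4πDt) = √(4π × 0.325 × 8.68) = 5.954 m, so C_max = 8.24/(0.42 × 3.32 × 5.954) = 0.993 kg/m³.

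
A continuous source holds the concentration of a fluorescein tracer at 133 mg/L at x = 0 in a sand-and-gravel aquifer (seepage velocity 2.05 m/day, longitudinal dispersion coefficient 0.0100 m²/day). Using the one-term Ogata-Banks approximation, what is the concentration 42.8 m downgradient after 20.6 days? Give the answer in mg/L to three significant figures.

For a continuous step input, C/C₀ ≈ ½·erfc((x−vt)/(2√(Dt))).
vt = 2.05 × 20.6 = 42.23 m and 2√(Dt) = 2√(0.0100 × 20.6) = 0.9077 m.
Argument (x−vt)/(2√(Dt)) = (42.8 − 42.23)/0.9077 = 0.6280; ½·erfc(0.6280) = 0.1872.
C = 133 × 0.1872 = 24.9 mg/L.

24.9 mg/L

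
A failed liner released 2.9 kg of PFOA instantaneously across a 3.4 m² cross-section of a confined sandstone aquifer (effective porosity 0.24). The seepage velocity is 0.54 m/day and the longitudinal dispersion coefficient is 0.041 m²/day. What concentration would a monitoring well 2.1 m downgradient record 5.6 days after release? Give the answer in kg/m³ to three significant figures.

For an instantaneous plane source, C(x,t) = M/(n_e·A·√(4πDt)) · exp(−(x−vt)²/(4Dt)), with n_e·A the pore (flow) area.
Plume center vt = 0.54 × 5.6 = 3.024 m, so the well at 2.1 m is 0.924 m upgradient of the peak.
√(4πDt) = 1.699 m, giving peak height M/(n_e·A·√(4πDt)) = 2.9/(0.24 × 3.4 × 1.699) = 2.092 kg/m³.
(x−vt)²/(4Dt) = (-0.924)²/(4 × 0.041 × 5.6) = 0.9296; exp(−0.9296) = 0.3947.
C = 2.092 × 0.3947 = 0.826 kg/m³.

0.826 kg/m³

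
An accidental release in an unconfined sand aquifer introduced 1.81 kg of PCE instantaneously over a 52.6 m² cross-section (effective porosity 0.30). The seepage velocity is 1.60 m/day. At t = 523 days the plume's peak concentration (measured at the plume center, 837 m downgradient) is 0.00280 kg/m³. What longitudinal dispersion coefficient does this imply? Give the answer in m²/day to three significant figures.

0.255 m²/day

At the plume center C_max = M/(n_e·A·√(4πDt)), so D = M²/(4πt·(n_e·A·C_max)²).
n_e·A·C_max = 0.30 × 52.6 × 0.00280 = 0.04418 kg/m.
D = 1.81²/(4π × 523 × 0.04418²) = 0.255 m²/day.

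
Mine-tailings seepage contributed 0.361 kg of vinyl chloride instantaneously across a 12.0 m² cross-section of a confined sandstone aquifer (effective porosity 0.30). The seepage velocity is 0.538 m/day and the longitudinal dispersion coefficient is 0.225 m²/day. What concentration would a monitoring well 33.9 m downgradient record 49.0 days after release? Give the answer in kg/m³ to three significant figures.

0.00235 kg/m³

For an instantaneous plane source, C(x,t) = M/(n_e·A·√(4πDt)) · exp(−(x−vt)²/(4Dt)), with n_e·A the pore (flow) area.
Plume center vt = 0.538 × 49.0 = 26.362 m, so the well at 33.9 m is 7.538 m downgradient of the peak.
√(4πDt) = 11.77 m, giving peak height M/(n_e·A·√(4πDt)) = 0.361/(0.30 × 12.0 × 11.77) = 0.008520 kg/m³.
(x−vt)²/(4Dt) = (7.538)²/(4 × 0.225 × 49.0) = 1.288; exp(−1.288) = 0.2758.
C = 0.008520 × 0.2758 = 0.00235 kg/m³.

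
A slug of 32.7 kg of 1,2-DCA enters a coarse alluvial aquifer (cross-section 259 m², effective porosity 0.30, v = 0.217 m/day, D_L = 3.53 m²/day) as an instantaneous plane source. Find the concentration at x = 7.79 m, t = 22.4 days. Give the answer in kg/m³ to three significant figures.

For an instantaneous plane source, C(x,t) = M/(n_e·A·√(4πDt)) · exp(−(x−vt)²/(4Dt)), with n_e·A the pore (flow) area.
Plume center vt = 0.217 × 22.4 = 4.8608 m, so the well at 7.79 m is 2.9292 m downgradient of the peak.
√(4πDt) = 31.52 m, giving peak height M/(n_e·A·√(4πDt)) = 32.7/(0.30 × 259 × 31.52) = 0.01335 kg/m³.
(x−vt)²/(4Dt) = (2.9292)²/(4 × 3.53 × 22.4) = 0.02713; exp(−0.02713) = 0.9732.
C = 0.01335 × 0.9732 = 0.0130 kg/m³.

0.0130 kg/m³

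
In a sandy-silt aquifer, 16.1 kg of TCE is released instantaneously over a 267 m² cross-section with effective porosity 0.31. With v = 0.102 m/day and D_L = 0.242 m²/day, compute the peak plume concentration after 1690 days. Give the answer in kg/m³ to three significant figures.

0.00271 kg/m³

The peak of an instantaneous 1D plume sits at x = vt; there the Gaussian factor is 1 and C_max = M/(n_e·A·√(4πDt)), where n_e·A is the pore area the mass is dissolved in.
√(4πDt) = √(4π × 0.242 × 1690) = 71.69 m, so C_max = 16.1/(0.31 × 267 × 71.69) = 0.00271 kg/m³.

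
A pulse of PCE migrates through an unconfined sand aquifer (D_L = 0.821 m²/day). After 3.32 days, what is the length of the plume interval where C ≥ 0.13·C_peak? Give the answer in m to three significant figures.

9.43 m

The plume is Gaussian with σ = √(2Dt) = √(2 × 0.821 × 3.32) = 2.335 m.
C/C_peak = exp(−Δx²/(2σ²)) = 0.13 ⇒ Δx = σ·√(−2 ln 0.13) = 2.335 × 2.020 = 4.717 m.
Width = 2Δx = 9.43 m.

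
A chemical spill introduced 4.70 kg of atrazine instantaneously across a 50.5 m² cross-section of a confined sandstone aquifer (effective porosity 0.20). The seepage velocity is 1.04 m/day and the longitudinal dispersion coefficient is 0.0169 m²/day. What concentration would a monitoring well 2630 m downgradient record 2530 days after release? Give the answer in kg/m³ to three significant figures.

0.0199 kg/m³

For an instantaneous plane source, C(x,t) = M/(n_e·A·√(4πDt)) · exp(−(x−vt)²/(4Dt)), with n_e·A the pore (flow) area.
Plume center vt = 1.04 × 2530 = 2631.2 m, so the well at 2630 m is 1.2 m upgradient of the peak.
√(4πDt) = 23.18 m, giving peak height M/(n_e·A·√(4πDt)) = 4.70/(0.20 × 50.5 × 23.18) = 0.02008 kg/m³.
(x−vt)²/(4Dt) = (-1.2)²/(4 × 0.0169 × 2530) = 0.008420; exp(−0.008420) = 0.9916.
C = 0.02008 × 0.9916 = 0.0199 kg/m³.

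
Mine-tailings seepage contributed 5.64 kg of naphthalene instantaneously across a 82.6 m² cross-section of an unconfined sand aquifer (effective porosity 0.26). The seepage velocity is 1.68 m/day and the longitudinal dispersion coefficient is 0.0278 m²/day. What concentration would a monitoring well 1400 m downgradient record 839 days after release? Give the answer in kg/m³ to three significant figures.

0.00581 kg/m³

For an instantaneous plane source, C(x,t) = M/(n_e·A·√(4πDt)) · exp(−(x−vt)²/(4Dt)), with n_e·A the pore (flow) area.
Plume center vt = 1.68 × 839 = 1409.52 m, so the well at 1400 m is 9.52 m upgradient of the peak.
√(4πDt) = 17.12 m, giving peak height M/(n_e·A·√(4πDt)) = 5.64/(0.26 × 82.6 × 17.12) = 0.01534 kg/m³.
(x−vt)²/(4Dt) = (-9.52)²/(4 × 0.0278 × 839) = 0.9714; exp(−0.9714) = 0.3786.
C = 0.01534 × 0.3786 = 0.00581 kg/m³.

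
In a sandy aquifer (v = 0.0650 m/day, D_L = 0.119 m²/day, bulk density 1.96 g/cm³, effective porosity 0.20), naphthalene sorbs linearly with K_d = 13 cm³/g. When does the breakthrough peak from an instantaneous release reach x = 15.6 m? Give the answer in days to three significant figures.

27400 days

Retardation factor R = 1 + ρ_b·K_d/n = 1 + 1.96 × 13/0.20 = 128.4.
Sorption retards both mechanisms: v_R = v/R = 0.0005062 m/day, D_R = D/R = 0.0009268 m²/day.
Peak time from v_R²t² + 2D_R t − x² = 0: t = (√(D_R² + v_R²x²) − D_R)/v_R².
√(D_R² + v_R²x²) = √(0.0009268² + 0.0005062² × 15.6²) = 0.007951; v_R² = 2.562e-07.
t = (0.007951 − 0.0009268)/2.562e-07 = 27400 days.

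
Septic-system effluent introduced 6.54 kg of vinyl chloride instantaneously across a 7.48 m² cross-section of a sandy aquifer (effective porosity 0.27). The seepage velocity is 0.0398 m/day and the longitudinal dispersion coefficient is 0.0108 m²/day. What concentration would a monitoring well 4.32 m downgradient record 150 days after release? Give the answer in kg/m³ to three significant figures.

0.472 kg/m³

For an instantaneous plane source, C(x,t) = M/(n_e·A·√(4πDt)) · exp(−(x−vt)²/(4Dt)), with n_e·A the pore (flow) area.
Plume center vt = 0.0398 × 150 = 5.97 m, so the well at 4.32 m is 1.65 m upgradient of the peak.
√(4πDt) = 4.512 m, giving peak height M/(n_e·A·√(4πDt)) = 6.54/(0.27 × 7.48 × 4.512) = 0.7177 kg/m³.
(x−vt)²/(4Dt) = (-1.65)²/(4 × 0.0108 × 150) = 0.4201; exp(−0.4201) = 0.6570.
C = 0.7177 × 0.6570 = 0.472 kg/m³.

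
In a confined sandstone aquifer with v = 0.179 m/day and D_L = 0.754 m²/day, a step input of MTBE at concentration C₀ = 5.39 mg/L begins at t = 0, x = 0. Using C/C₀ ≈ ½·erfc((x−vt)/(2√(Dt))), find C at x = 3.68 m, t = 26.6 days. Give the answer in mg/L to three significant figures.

For a continuous step input, C/C₀ ≈ ½·erfc((x−vt)/(2√(Dt))).
vt = 0.179 × 26.6 = 4.7614 m and 2√(Dt) = 2√(0.754 × 26.6) = 8.957 m.
Argument (x−vt)/(2√(Dt)) = (3.68 − 4.7614)/8.957 = -0.1207; ½·erfc(-0.1207) = 0.5678.
C = 5.39 × 0.5678 = 3.06 mg/L.

3.06 mg/L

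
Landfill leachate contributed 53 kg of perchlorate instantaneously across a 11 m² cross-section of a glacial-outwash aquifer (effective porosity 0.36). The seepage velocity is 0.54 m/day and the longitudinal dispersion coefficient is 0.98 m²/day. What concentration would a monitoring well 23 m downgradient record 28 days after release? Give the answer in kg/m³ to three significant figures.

For an instantaneous plane source, C(x,t) = M/(n_e·A·√(4πDt)) · exp(−(x−vt)²/(4Dt)), with n_e·A the pore (flow) area.
Plume center vt = 0.54 × 28 = 15.12 m, so the well at 23 m is 7.88 m downgradient of the peak.
√(4πDt) = 18.57 m, giving peak height M/(n_e·A·√(4πDt)) = 53/(0.36 × 11 × 18.57) = 0.7207 kg/m³.
(x−vt)²/(4Dt) = (7.88)²/(4 × 0.98 × 28) = 0.5657; exp(−0.5657) = 0.5680.
C = 0.7207 × 0.5680 = 0.409 kg/m³.

0.409 kg/m³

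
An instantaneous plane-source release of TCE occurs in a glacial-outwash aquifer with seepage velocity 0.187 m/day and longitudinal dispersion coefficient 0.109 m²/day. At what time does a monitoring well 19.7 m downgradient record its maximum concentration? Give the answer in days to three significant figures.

102 days

For the 1D instantaneous-source solution, setting ∂C/∂t = 0 at fixed x gives v²t² + 2Dt − x² = 0, so t = (√(D² + v²x²) − D)/v².
√(D² + v²x²) = √(0.109² + 0.187² × 19.7²) = 3.686; v² = 0.034969.
t = (3.686 − 0.109)/0.034969 = 102 days (vs. the pure-advection estimate x/v = 105 d).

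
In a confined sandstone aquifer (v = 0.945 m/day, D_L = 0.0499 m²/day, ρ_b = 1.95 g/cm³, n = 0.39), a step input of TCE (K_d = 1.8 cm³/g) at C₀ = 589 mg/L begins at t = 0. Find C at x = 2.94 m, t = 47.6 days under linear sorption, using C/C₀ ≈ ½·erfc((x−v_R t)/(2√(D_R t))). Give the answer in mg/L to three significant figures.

Retardation factor R = 1 + ρ_b·K_d/n = 1 + 1.95 × 1.8/0.39 = 10.00.
Sorption retards both mechanisms: v_R = v/R = 0.09450 m/day, D_R = D/R = 0.004990 m²/day.
v_R·t = 0.09450 × 47.6 = 4.4982 m; 2√(D_R t) = 0.9747 m; argument = (2.94 − 4.4982)/0.9747 = -1.599.
C = C₀ × ½·erfc(-1.599) = 589 × 0.9881 = 582 mg/L.

582 mg/L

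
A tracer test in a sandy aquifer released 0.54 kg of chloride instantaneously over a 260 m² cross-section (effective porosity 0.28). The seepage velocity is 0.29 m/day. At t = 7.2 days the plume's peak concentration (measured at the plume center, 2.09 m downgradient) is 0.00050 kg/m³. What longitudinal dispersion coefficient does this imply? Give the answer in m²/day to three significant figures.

2.43 m²/day

At the plume center C_max = M/(n_e·A·√(4πDt)), so D = M²/(4πt·(n_e·A·C_max)²).
n_e·A·C_max = 0.28 × 260 × 0.00050 = 0.03640 kg/m.
D = 0.54²/(4π × 7.2 × 0.03640²) = 2.43 m²/day.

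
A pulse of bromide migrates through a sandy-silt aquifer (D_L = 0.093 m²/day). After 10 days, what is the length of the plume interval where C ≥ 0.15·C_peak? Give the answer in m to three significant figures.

5.31 m

The plume is Gaussian with σ = √(2Dt) = √(2 × 0.093 × 10) = 1.364 m.
C/C_peak = exp(−Δx²/(2σ²)) = 0.15 ⇒ Δx = σ·√(−2 ln 0.15) = 1.364 × 1.948 = 2.657 m.
Width = 2Δx = 5.31 m.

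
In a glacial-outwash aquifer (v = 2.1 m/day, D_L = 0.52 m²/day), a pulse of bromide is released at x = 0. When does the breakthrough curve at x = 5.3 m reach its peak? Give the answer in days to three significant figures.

2.41 days

For the 1D instantaneous-source solution, setting ∂C/∂t = 0 at fixed x gives v²t² + 2Dt − x² = 0, so t = (√(D² + v²x²) − D)/v².
√(D² + v²x²) = √(0.52² + 2.1² × 5.3²) = 11.14; v² = 4.41.
t = (11.14 − 0.52)/4.41 = 2.41 days (vs. the pure-advection estimate x/v = 2.52 d).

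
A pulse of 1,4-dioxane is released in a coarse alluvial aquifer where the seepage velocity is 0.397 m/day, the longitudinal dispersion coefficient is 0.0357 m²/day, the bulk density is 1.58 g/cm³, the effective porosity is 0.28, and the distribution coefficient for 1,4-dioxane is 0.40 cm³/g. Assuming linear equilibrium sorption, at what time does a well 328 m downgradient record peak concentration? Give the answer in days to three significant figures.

Retardation factor R = 1 + ρ_b·K_d/n = 1 + 1.58 × 0.40/0.28 = 3.257.
Sorption retards both mechanisms: v_R = v/R = 0.1219 m/day, D_R = D/R = 0.01096 m²/day.
Peak time from v_R²t² + 2D_R t − x² = 0: t = (√(D_R² + v_R²x²) − D_R)/v_R².
√(D_R² + v_R²x²) = √(0.01096² + 0.1219² × 328²) = 39.98; v_R² = 0.01486.
t = (39.98 − 0.01096)/0.01486 = 2690 days.

2690 days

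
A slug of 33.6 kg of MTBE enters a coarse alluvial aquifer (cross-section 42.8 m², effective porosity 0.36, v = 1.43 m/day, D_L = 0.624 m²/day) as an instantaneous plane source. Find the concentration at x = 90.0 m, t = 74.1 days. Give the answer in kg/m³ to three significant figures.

For an instantaneous plane source, C(x,t) = M/(n_e·A·√(4πDt)) · exp(−(x−vt)²/(4Dt)), with n_e·A the pore (flow) area.
Plume center vt = 1.43 × 74.1 = 105.963 m, so the well at 90.0 m is 15.963 m upgradient of the peak.
√(4πDt) = 24.10 m, giving peak height M/(n_e·A·√(4πDt)) = 33.6/(0.36 × 42.8 × 24.10) = 0.09048 kg/m³.
(x−vt)²/(4Dt) = (-15.963)²/(4 × 0.624 × 74.1) = 1.378; exp(−1.378) = 0.2521.
C = 0.09048 × 0.2521 = 0.0228 kg/m³.

0.0228 kg/m³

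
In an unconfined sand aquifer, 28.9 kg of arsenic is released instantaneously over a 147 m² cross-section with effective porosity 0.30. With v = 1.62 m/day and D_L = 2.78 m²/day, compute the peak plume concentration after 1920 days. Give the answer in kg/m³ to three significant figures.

The peak of an instantaneous 1D plume sits at x = vt; there the Gaussian factor is 1 and C_max = M/(n_e·A·√(4πDt)), where n_e·A is the pore area the mass is dissolved in.
√(4πDt) = √(4π × 2.78 × 1920) = 259.0 m, so C_max = 28.9/(0.30 × 147 × 259.0) = 0.00253 kg/m³.

0.00253 kg/m³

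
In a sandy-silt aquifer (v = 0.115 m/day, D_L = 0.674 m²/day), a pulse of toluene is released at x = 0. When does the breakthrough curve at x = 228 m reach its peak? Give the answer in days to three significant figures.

1930 days

For the 1D instantaneous-source solution, setting ∂C/∂t = 0 at fixed x gives v²t² + 2Dt − x² = 0, so t = (√(D² + v²x²) − D)/v².
√(D² + v²x²) = √(0.674² + 0.115² × 228²) = 26.23; v² = 0.013225.
t = (26.23 − 0.674)/0.013225 = 1930 days (vs. the pure-advection estimate x/v = 1980 d).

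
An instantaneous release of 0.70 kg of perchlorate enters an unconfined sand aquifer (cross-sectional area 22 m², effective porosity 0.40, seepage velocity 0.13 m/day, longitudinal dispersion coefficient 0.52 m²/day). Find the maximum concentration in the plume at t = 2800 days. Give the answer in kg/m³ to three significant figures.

0.000588 kg/m³

The peak of an instantaneous 1D plume sits at x = vt; there the Gaussian factor is 1 and C_max = M/(n_e·A·√(4πDt)), where n_e·A is the pore area the mass is dissolved in.
√(4πDt) = √(4π × 0.52 × 2800) = 135.3 m, so C_max = 0.70/(0.40 × 22 × 135.3) = 0.000588 kg/m³.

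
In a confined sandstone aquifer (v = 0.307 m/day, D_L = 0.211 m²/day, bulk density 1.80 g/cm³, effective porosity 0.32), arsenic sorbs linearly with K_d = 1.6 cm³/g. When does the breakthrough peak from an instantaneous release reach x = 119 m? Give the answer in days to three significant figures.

3850 days

Retardation factor R = 1 + ρ_b·K_d/n = 1 + 1.80 × 1.6/0.32 = 10.00.
Sorption retards both mechanisms: v_R = v/R = 0.03070 m/day, D_R = D/R = 0.02110 m²/day.
Peak time from v_R²t² + 2D_R t − x² = 0: t = (√(D_R² + v_R²x²) − D_R)/v_R².
√(D_R² + v_R²x²) = √(0.02110² + 0.03070² × 119²) = 3.653; v_R² = 0.0009425.
t = (3.653 − 0.02110)/0.0009425 = 3850 days.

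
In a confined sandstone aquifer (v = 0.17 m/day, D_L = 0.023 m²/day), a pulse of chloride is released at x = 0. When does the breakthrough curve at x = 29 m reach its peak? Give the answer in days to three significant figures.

For the 1D instantaneous-source solution, setting ∂C/∂t = 0 at fixed x gives v²t² + 2Dt − x² = 0, so t = (√(D² + v²x²) − D)/v².
√(D² + v²x²) = √(0.023² + 0.17² × 29²) = 4.930; v² = 0.0289.
t = (4.930 − 0.023)/0.0289 = 170 days (vs. the pure-advection estimate x/v = 171 d).

170 days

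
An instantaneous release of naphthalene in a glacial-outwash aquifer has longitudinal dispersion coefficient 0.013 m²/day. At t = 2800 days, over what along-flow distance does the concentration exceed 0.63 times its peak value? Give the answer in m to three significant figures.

16.4 m

The plume is Gaussian with σ = √(2Dt) = √(2 × 0.013 × 2800) = 8.532 m.
C/C_peak = exp(−Δx²/(2σ²)) = 0.63 ⇒ Δx = σ·√(−2 ln 0.63) = 8.532 × 0.9613 = 8.202 m.
Width = 2Δx = 16.4 m.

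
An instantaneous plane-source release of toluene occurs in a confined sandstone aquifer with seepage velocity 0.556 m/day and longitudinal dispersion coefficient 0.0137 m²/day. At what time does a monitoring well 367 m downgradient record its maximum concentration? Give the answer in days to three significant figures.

For the 1D instantaneous-source solution, setting ∂C/∂t = 0 at fixed x gives v²t² + 2Dt − x² = 0, so t = (√(D² + v²x²) − D)/v².
√(D² + v²x²) = √(0.0137² + 0.556² × 367²) = 204.1; v² = 0.309136.
t = (204.1 − 0.0137)/0.309136 = 660 days (vs. the pure-advection estimate x/v = 660 d).

660 days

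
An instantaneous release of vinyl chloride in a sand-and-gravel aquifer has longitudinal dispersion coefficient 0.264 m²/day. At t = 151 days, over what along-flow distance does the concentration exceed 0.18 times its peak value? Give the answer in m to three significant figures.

33.1 m

The plume is Gaussian with σ = √(2Dt) = √(2 × 0.264 × 151) = 8.929 m.
C/C_peak = exp(−Δx²/(2σ²)) = 0.18 ⇒ Δx = σ·√(−2 ln 0.18) = 8.929 × 1.852 = 16.54 m.
Width = 2Δx = 33.1 m.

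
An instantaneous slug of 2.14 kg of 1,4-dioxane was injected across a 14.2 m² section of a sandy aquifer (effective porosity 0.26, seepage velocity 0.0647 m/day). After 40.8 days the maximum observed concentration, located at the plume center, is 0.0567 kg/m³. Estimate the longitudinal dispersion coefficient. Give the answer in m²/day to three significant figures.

At the plume center C_max = M/(n_e·A·√(4πDt)), so D = M²/(4πt·(n_e·A·C_max)²).
n_e·A·C_max = 0.26 × 14.2 × 0.0567 = 0.2093 kg/m.
D = 2.14²/(4π × 40.8 × 0.2093²) = 0.204 m²/day.

0.204 m²/day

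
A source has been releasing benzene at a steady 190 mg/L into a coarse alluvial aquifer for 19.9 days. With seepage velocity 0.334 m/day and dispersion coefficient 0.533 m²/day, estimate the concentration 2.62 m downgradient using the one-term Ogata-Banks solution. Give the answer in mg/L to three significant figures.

154 mg/L

For a continuous step input, C/C₀ ≈ ½·erfc((x−vt)/(2√(Dt))).
vt = 0.334 × 19.9 = 6.6466 m and 2√(Dt) = 2√(0.533 × 19.9) = 6.514 m.
Argument (x−vt)/(2√(Dt)) = (2.62 − 6.6466)/6.514 = -0.6181; ½·erfc(-0.6181) = 0.8090.
C = 190 × 0.8090 = 154 mg/L.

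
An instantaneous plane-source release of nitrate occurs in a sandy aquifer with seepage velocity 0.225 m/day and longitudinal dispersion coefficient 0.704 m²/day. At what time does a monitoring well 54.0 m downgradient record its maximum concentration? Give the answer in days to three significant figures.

For the 1D instantaneous-source solution, setting ∂C/∂t = 0 at fixed x gives v²t² + 2Dt − x² = 0, so t = (√(D² + v²x²) − D)/v².
√(D² + v²x²) = √(0.704² + 0.225² × 54.0²) = 12.17; v² = 0.050625.
t = (12.17 − 0.704)/0.050625 = 226 days (vs. the pure-advection estimate x/v = 240 d).

226 days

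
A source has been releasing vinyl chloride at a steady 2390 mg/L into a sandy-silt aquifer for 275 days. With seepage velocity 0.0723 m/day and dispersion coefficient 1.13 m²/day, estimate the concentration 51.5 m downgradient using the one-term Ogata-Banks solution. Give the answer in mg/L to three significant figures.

For a continuous step input, C/C₀ ≈ ½·erfc((x−vt)/(2√(Dt))).
vt = 0.0723 × 275 = 19.8825 m and 2√(Dt) = 2√(1.13 × 275) = 35.26 m.
Argument (x−vt)/(2√(Dt)) = (51.5 − 19.8825)/35.26 = 0.8967; ½·erfc(0.8967) = 0.1024.
C = 2390 × 0.1024 = 245 mg/L.

245 mg/L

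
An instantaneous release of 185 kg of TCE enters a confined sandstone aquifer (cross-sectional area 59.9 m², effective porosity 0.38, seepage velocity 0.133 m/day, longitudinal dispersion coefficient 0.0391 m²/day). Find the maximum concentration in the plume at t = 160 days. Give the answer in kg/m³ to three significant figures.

The peak of an instantaneous 1D plume sits at x = vt; there the Gaussian factor is 1 and C_max = M/(n_e·A·√(4πDt)), where n_e·A is the pore area the mass is dissolved in.
√(4πDt) = √(4π × 0.0391 × 160) = 8.867 m, so C_max = 185/(0.38 × 59.9 × 8.867) = 0.917 kg/m³.

0.917 kg/m³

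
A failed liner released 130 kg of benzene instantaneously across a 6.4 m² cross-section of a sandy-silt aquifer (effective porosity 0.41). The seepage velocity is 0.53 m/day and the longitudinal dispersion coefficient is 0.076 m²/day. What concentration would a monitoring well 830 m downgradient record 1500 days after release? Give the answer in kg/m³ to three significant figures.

0.0892 kg/m³

For an instantaneous plane source, C(x,t) = M/(n_e·A·√(4πDt)) · exp(−(x−vt)²/(4Dt)), with n_e·A the pore (flow) area.
Plume center vt = 0.53 × 1500 = 795 m, so the well at 830 m is 35 m downgradient of the peak.
√(4πDt) = 37.85 m, giving peak height M/(n_e·A·√(4πDt)) = 130/(0.41 × 6.4 × 37.85) = 1.309 kg/m³.
(x−vt)²/(4Dt) = (35)²/(4 × 0.076 × 1500) = 2.686; exp(−2.686) = 0.06815.
C = 1.309 × 0.06815 = 0.0892 kg/m³.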